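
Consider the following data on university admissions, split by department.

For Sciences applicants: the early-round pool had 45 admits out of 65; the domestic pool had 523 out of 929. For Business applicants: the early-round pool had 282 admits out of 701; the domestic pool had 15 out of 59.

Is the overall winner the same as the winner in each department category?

Sciences: the early-round pool 45/65 = 69.2%, the domestic pool 523/929 = 56.3% → the early-round pool
Business: the early-round pool 282/701 = 40.2%, the domestic pool 15/59 = 25.4% → the early-round pool
Overall: the early-round pool 327/766 = 42.7%, the domestic pool 538/988 = 54.5% → the domestic pool
The early-round pool wins each department group but the domestic pool wins overall — the comparison reverses. The early-round pool's applicants skew toward Business, which has a lower base rate.

No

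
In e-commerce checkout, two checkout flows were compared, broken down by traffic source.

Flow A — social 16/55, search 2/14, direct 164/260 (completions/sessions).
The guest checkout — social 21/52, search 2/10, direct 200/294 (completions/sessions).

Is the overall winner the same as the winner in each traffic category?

Social: Flow A 16/55 = 29.1%, the guest checkout 21/52 = 40.4% → the guest checkout
Search: Flow A 2/14 = 14.3%, the guest checkout 2/10 = 20.0% → the guest checkout
Direct: Flow A 164/260 = 63.1%, the guest checkout 200/294 = 68.0% → the guest checkout
Overall: Flow A 182/329 = 55.3%, the guest checkout 223/356 = 62.6% → the guest checkout
The guest checkout wins overall and in every traffic group — no reversal.

Yes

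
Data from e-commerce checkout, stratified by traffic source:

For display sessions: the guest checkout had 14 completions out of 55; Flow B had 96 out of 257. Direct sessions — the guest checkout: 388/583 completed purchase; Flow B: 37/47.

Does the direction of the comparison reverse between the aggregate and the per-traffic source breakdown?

Display: the guest checkout 14/55 = 25.5%, Flow B 96/257 = 37.4% → Flow B
Direct: the guest checkout 388/583 = 66.6%, Flow B 37/47 = 78.7% → Flow B
Overall: the guest checkout 402/638 = 63.0%, Flow B 133/304 = 43.8% → the guest checkout
Flow B wins each traffic group but the guest checkout wins overall — the comparison reverses. Flow B's sessions skew toward display, which has a lower base rate.

Yes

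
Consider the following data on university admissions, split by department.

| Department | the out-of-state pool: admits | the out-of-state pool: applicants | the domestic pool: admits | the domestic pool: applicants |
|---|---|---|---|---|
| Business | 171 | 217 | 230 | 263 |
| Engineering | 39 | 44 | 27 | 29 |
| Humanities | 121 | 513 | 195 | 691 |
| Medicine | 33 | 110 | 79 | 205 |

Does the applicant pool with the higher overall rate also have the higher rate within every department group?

Business: the out-of-state pool 171/217 = 78.8%, the domestic pool 230/263 = 87.5% → the domestic pool
Engineering: the out-of-state pool 39/44 = 88.6%, the domestic pool 27/29 = 93.1% → the domestic pool
Humanities: the out-of-state pool 121/513 = 23.6%, the domestic pool 195/691 = 28.2% → the domestic pool
Medicine: the out-of-state pool 33/110 = 30.0%, the domestic pool 79/205 = 38.5% → the domestic pool
Overall: the out-of-state pool 364/884 = 41.2%, the domestic pool 531/1188 = 44.7% → the domestic pool
The domestic pool wins overall and in every department group — no reversal.

Yes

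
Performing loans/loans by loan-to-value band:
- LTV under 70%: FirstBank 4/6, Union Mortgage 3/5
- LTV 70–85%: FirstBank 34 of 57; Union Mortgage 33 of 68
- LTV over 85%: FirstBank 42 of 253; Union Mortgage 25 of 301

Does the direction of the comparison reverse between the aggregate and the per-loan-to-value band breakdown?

LTV under 70%: FirstBank 4/6 = 66.7%, Union Mortgage 3/5 = 60.0% → FirstBank
LTV 70–85%: FirstBank 34/57 = 59.6%, Union Mortgage 33/68 = 48.5% → FirstBank
LTV over 85%: FirstBank 42/253 = 16.6%, Union Mortgage 25/301 = 8.3% → FirstBank
Overall: FirstBank 80/316 = 25.3%, Union Mortgage 61/374 = 16.3% → FirstBank
FirstBank wins overall and in every loan-to-value group — no reversal.

No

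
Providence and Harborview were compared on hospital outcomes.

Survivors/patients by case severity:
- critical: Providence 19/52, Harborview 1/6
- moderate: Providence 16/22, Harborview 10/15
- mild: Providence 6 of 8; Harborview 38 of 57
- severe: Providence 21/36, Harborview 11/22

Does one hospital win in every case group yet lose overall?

Yes

Critical: Providence 19/52 = 36.5%, Harborview 1/6 = 16.7% → Providence
Moderate: Providence 16/22 = 72.7%, Harborview 10/15 = 66.7% → Providence
Mild: Providence 6/8 = 75.0%, Harborview 38/57 = 66.7% → Providence
Severe: Providence 21/36 = 58.3%, Harborview 11/22 = 50.0% → Providence
Overall: Providence 62/118 = 52.5%, Harborview 60/100 = 60.0% → Harborview
Providence wins each case group but Harborview wins overall — the comparison reverses. Providence's patients skew toward critical, which has a lower base rate.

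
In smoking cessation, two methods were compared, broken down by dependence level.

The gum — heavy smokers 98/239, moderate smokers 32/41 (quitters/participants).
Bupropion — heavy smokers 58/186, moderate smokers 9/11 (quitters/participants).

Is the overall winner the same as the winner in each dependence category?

No

Heavy smokers: the gum 98/239 = 41.0%, bupropion 58/186 = 31.2% → the gum
Moderate smokers: the gum 32/41 = 78.0%, bupropion 9/11 = 81.8% → bupropion
Overall: the gum 130/280 = 46.4%, bupropion 67/197 = 34.0% → the gum
Neither sweeps: the gum wins 1 of 2 groups, bupropion wins 1. The gum wins overall but not every group — no Simpson reversal.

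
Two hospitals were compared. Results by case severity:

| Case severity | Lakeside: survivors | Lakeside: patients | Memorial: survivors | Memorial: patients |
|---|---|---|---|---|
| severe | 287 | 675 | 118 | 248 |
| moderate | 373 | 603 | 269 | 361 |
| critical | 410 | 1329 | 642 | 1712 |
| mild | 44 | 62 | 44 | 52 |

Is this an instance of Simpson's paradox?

No

Severe: Lakeside 287/675 = 42.5%, Memorial 118/248 = 47.6% → Memorial
Moderate: Lakeside 373/603 = 61.9%, Memorial 269/361 = 74.5% → Memorial
Critical: Lakeside 410/1329 = 30.9%, Memorial 642/1712 = 37.5% → Memorial
Mild: Lakeside 44/62 = 71.0%, Memorial 44/52 = 84.6% → Memorial
Overall: Lakeside 1114/2669 = 41.7%, Memorial 1073/2373 = 45.2% → Memorial
Memorial wins overall and in every case group — no reversal.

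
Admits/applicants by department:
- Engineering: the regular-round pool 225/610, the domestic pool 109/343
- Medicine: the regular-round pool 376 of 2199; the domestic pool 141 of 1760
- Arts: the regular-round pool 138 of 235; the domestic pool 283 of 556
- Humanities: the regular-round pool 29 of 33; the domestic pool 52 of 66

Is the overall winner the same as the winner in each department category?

Engineering: the regular-round pool 225/610 = 36.9%, the domestic pool 109/343 = 31.8% → the regular-round pool
Medicine: the regular-round pool 376/2199 = 17.1%, the domestic pool 141/1760 = 8.0% → the regular-round pool
Arts: the regular-round pool 138/235 = 58.7%, the domestic pool 283/556 = 50.9% → the regular-round pool
Humanities: the regular-round pool 29/33 = 87.9%, the domestic pool 52/66 = 78.8% → the regular-round pool
Overall: the regular-round pool 768/3077 = 25.0%, the domestic pool 585/2725 = 21.5% → the regular-round pool
The regular-round pool wins overall and in every department group — no reversal.

Yes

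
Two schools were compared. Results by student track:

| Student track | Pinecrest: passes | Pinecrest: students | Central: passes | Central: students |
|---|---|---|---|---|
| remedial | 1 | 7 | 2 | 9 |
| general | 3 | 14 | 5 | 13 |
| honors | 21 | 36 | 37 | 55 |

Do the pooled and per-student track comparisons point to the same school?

Remedial: Pinecrest 1/7 = 14.3%, Central 2/9 = 22.2% → Central
General: Pinecrest 3/14 = 21.4%, Central 5/13 = 38.5% → Central
Honors: Pinecrest 21/36 = 58.3%, Central 37/55 = 67.3% → Central
Overall: Pinecrest 25/57 = 43.9%, Central 44/77 = 57.1% → Central
Central wins overall and in every student group — no reversal.

Yes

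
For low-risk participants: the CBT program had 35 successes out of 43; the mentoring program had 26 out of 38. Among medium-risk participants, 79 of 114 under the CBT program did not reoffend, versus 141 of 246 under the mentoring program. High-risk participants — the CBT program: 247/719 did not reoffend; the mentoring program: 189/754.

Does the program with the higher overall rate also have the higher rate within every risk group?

Yes

Low-risk: the CBT program 35/43 = 81.4%, the mentoring program 26/38 = 68.4% → the CBT program
Medium-risk: the CBT program 79/114 = 69.3%, the mentoring program 141/246 = 57.3% → the CBT program
High-risk: the CBT program 247/719 = 34.4%, the mentoring program 189/754 = 25.1% → the CBT program
Overall: the CBT program 361/876 = 41.2%, the mentoring program 356/1038 = 34.3% → the CBT program
The CBT program wins overall and in every risk group — no reversal.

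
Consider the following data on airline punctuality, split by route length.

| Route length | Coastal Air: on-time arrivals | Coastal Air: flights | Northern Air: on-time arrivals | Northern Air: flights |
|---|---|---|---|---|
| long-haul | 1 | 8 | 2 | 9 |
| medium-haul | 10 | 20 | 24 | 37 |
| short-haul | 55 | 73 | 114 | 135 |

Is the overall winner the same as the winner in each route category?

Long-haul: Coastal Air 1/8 = 12.5%, Northern Air 2/9 = 22.2% → Northern Air
Medium-haul: Coastal Air 10/20 = 50.0%, Northern Air 24/37 = 64.9% → Northern Air
Short-haul: Coastal Air 55/73 = 75.3%, Northern Air 114/135 = 84.4% → Northern Air
Overall: Coastal Air 66/101 = 65.3%, Northern Air 140/181 = 77.3% → Northern Air
Northern Air wins overall and in every route group — no reversal.

Yes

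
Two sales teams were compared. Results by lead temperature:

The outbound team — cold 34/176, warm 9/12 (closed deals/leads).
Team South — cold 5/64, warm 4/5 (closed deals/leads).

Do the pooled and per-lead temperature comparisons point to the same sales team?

No

Cold: the outbound team 34/176 = 19.3%, Team South 5/64 = 7.8% → the outbound team
Warm: the outbound team 9/12 = 75.0%, Team South 4/5 = 80.0% → Team South
Overall: the outbound team 43/188 = 22.9%, Team South 9/69 = 13.0% → the outbound team
Neither sweeps: the outbound team wins 1 of 2 groups, Team South wins 1. The outbound team wins overall but not every group — no Simpson reversal.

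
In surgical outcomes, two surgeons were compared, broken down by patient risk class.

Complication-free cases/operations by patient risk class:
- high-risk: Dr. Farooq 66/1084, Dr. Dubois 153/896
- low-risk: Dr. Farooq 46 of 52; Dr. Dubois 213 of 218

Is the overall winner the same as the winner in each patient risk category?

Yes

High-risk: Dr. Farooq 66/1084 = 6.1%, Dr. Dubois 153/896 = 17.1% → Dr. Dubois
Low-risk: Dr. Farooq 46/52 = 88.5%, Dr. Dubois 213/218 = 97.7% → Dr. Dubois
Overall: Dr. Farooq 112/1136 = 9.9%, Dr. Dubois 366/1114 = 32.9% → Dr. Dubois
Dr. Dubois wins overall and in every patient risk group — no reversal.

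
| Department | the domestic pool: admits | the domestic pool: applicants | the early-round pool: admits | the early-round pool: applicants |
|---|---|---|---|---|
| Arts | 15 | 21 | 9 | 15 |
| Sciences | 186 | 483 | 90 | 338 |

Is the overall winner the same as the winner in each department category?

Yes

Arts: the domestic pool 15/21 = 71.4%, the early-round pool 9/15 = 60.0% → the domestic pool
Sciences: the domestic pool 186/483 = 38.5%, the early-round pool 90/338 = 26.6% → the domestic pool
Overall: the domestic pool 201/504 = 39.9%, the early-round pool 99/353 = 28.0% → the domestic pool
The domestic pool wins overall and in every department group — no reversal.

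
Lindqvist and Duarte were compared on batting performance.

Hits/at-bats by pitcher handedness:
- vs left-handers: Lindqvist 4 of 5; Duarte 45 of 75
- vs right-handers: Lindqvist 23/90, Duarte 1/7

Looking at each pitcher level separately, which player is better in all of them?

Lindqvist

Vs left-handers: Lindqvist 4/5 = 80.0%, Duarte 45/75 = 60.0% → Lindqvist
Vs right-handers: Lindqvist 23/90 = 25.6%, Duarte 1/7 = 14.3% → Lindqvist
Lindqvist has the higher rate in both groups.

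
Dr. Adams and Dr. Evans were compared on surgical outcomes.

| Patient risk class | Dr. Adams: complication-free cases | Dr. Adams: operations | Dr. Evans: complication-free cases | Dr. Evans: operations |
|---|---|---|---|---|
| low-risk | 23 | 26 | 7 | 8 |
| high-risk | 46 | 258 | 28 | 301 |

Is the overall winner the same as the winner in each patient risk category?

Low-risk: Dr. Adams 23/26 = 88.5%, Dr. Evans 7/8 = 87.5% → Dr. Adams
High-risk: Dr. Adams 46/258 = 17.8%, Dr. Evans 28/301 = 9.3% → Dr. Adams
Overall: Dr. Adams 69/284 = 24.3%, Dr. Evans 35/309 = 11.3% → Dr. Adams
Dr. Adams wins overall and in every patient risk group — no reversal.

Yes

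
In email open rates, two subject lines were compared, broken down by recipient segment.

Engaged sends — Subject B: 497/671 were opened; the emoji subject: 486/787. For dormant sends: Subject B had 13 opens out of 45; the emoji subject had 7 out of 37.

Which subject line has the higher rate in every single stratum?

Engaged: Subject B 497/671 = 74.1%, the emoji subject 486/787 = 61.8% → Subject B
Dormant: Subject B 13/45 = 28.9%, the emoji subject 7/37 = 18.9% → Subject B
Subject B has the higher rate in both groups.

Subject B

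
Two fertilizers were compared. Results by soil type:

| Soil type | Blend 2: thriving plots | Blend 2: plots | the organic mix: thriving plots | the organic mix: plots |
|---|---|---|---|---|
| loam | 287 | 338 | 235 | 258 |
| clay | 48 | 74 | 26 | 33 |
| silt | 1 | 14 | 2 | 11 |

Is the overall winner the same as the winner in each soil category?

Loam: Blend 2 287/338 = 84.9%, the organic mix 235/258 = 91.1% → the organic mix
Clay: Blend 2 48/74 = 64.9%, the organic mix 26/33 = 78.8% → the organic mix
Silt: Blend 2 1/14 = 7.1%, the organic mix 2/11 = 18.2% → the organic mix
Overall: Blend 2 336/426 = 78.9%, the organic mix 263/302 = 87.1% → the organic mix
The organic mix wins overall and in every soil group — no reversal.

Yes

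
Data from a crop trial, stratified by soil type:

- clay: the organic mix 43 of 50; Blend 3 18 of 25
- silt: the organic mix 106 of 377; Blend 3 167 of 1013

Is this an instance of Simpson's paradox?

No

Clay: the organic mix 43/50 = 86.0%, Blend 3 18/25 = 72.0% → the organic mix
Silt: the organic mix 106/377 = 28.1%, Blend 3 167/1013 = 16.5% → the organic mix
Overall: the organic mix 149/427 = 34.9%, Blend 3 185/1038 = 17.8% → the organic mix
The organic mix wins overall and in every soil group — no reversal.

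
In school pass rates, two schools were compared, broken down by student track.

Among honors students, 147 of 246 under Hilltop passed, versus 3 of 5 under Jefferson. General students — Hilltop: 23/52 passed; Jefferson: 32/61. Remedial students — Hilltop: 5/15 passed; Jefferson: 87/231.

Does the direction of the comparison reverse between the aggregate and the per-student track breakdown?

Honors: Hilltop 147/246 = 59.8%, Jefferson 3/5 = 60.0% → Jefferson
General: Hilltop 23/52 = 44.2%, Jefferson 32/61 = 52.5% → Jefferson
Remedial: Hilltop 5/15 = 33.3%, Jefferson 87/231 = 37.7% → Jefferson
Overall: Hilltop 175/313 = 55.9%, Jefferson 122/297 = 41.1% → Hilltop
Jefferson wins each student group but Hilltop wins overall — the comparison reverses. Jefferson's students skew toward remedial, which has a lower base rate.

Yes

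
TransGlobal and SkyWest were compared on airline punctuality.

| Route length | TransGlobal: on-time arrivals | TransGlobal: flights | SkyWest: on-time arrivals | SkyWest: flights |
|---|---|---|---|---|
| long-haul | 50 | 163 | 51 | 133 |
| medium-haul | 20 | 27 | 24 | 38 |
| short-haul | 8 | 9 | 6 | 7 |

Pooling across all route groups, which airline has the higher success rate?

SkyWest

Long-haul: TransGlobal 50/163 = 30.7%, SkyWest 51/133 = 38.3% → SkyWest
Medium-haul: TransGlobal 20/27 = 74.1%, SkyWest 24/38 = 63.2% → TransGlobal
Short-haul: TransGlobal 8/9 = 88.9%, SkyWest 6/7 = 85.7% → TransGlobal
Overall: TransGlobal 78/199 = 39.2%, SkyWest 81/178 = 45.5% → SkyWest
(Neither sweeps every route group, but SkyWest has the higher pooled rate.)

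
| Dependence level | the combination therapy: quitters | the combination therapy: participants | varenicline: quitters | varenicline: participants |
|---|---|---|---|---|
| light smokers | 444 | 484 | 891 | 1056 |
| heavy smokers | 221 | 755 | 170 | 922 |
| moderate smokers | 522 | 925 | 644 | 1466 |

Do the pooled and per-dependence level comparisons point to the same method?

Yes

Light smokers: the combination therapy 444/484 = 91.7%, varenicline 891/1056 = 84.4% → the combination therapy
Heavy smokers: the combination therapy 221/755 = 29.3%, varenicline 170/922 = 18.4% → the combination therapy
Moderate smokers: the combination therapy 522/925 = 56.4%, varenicline 644/1466 = 43.9% → the combination therapy
Overall: the combination therapy 1187/2164 = 54.9%, varenicline 1705/3444 = 49.5% → the combination therapy
The combination therapy wins overall and in every dependence group — no reversal.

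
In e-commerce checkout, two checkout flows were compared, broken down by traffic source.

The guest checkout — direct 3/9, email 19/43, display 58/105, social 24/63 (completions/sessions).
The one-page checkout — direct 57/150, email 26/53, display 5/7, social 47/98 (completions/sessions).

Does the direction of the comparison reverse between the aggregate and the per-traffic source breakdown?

Direct: the guest checkout 3/9 = 33.3%, the one-page checkout 57/150 = 38.0% → the one-page checkout
Email: the guest checkout 19/43 = 44.2%, the one-page checkout 26/53 = 49.1% → the one-page checkout
Display: the guest checkout 58/105 = 55.2%, the one-page checkout 5/7 = 71.4% → the one-page checkout
Social: the guest checkout 24/63 = 38.1%, the one-page checkout 47/98 = 48.0% → the one-page checkout
Overall: the guest checkout 104/220 = 47.3%, the one-page checkout 135/308 = 43.8% → the guest checkout
The one-page checkout wins each traffic group but the guest checkout wins overall — the comparison reverses. The one-page checkout's sessions skew toward direct, which has a lower base rate.

Yes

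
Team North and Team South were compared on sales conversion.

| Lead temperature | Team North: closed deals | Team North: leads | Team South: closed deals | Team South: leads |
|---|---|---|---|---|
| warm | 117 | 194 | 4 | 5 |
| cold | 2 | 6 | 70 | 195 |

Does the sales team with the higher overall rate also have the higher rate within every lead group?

Warm: Team North 117/194 = 60.3%, Team South 4/5 = 80.0% → Team South
Cold: Team North 2/6 = 33.3%, Team South 70/195 = 35.9% → Team South
Overall: Team North 119/200 = 59.5%, Team South 74/200 = 37.0% → Team North
Team South wins each lead group but Team North wins overall — the comparison reverses. Team South's leads skew toward cold, which has a lower base rate.

No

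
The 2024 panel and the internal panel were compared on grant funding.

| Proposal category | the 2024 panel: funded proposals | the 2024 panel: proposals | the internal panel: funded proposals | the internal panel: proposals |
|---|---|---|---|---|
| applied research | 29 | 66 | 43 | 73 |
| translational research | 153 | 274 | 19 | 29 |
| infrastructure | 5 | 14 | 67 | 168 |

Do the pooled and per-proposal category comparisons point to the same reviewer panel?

Applied research: the 2024 panel 29/66 = 43.9%, the internal panel 43/73 = 58.9% → the internal panel
Translational research: the 2024 panel 153/274 = 55.8%, the internal panel 19/29 = 65.5% → the internal panel
Infrastructure: the 2024 panel 5/14 = 35.7%, the internal panel 67/168 = 39.9% → the internal panel
Overall: the 2024 panel 187/354 = 52.8%, the internal panel 129/270 = 47.8% → the 2024 panel
The internal panel wins each proposal group but the 2024 panel wins overall — the comparison reverses. The internal panel's proposals skew toward infrastructure, which has a lower base rate.

No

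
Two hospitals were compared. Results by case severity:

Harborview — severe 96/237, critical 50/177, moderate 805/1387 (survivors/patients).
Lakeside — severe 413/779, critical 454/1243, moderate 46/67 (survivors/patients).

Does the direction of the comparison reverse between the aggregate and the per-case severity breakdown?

Severe: Harborview 96/237 = 40.5%, Lakeside 413/779 = 53.0% → Lakeside
Critical: Harborview 50/177 = 28.2%, Lakeside 454/1243 = 36.5% → Lakeside
Moderate: Harborview 805/1387 = 58.0%, Lakeside 46/67 = 68.7% → Lakeside
Overall: Harborview 951/1801 = 52.8%, Lakeside 913/2089 = 43.7% → Harborview
Lakeside wins each case group but Harborview wins overall — the comparison reverses. Lakeside's patients skew toward critical, which has a lower base rate.

Yes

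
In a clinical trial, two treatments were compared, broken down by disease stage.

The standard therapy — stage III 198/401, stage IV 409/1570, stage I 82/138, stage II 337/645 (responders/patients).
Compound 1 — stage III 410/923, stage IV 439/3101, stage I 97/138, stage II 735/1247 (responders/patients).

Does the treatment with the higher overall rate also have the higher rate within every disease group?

Stage III: the standard therapy 198/401 = 49.4%, Compound 1 410/923 = 44.4% → the standard therapy
Stage IV: the standard therapy 409/1570 = 26.1%, Compound 1 439/3101 = 14.2% → the standard therapy
Stage I: the standard therapy 82/138 = 59.4%, Compound 1 97/138 = 70.3% → Compound 1
Stage II: the standard therapy 337/645 = 52.2%, Compound 1 735/1247 = 58.9% → Compound 1
Overall: the standard therapy 1026/2754 = 37.3%, Compound 1 1681/5409 = 31.1% → the standard therapy
Neither sweeps: the standard therapy wins 2 of 4 groups, Compound 1 wins 2. The standard therapy wins overall but not every group — no Simpson reversal.

No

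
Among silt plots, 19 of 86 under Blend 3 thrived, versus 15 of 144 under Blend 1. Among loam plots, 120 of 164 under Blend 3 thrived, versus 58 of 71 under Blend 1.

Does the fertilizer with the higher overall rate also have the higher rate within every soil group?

No

Silt: Blend 3 19/86 = 22.1%, Blend 1 15/144 = 10.4% → Blend 3
Loam: Blend 3 120/164 = 73.2%, Blend 1 58/71 = 81.7% → Blend 1
Overall: Blend 3 139/250 = 55.6%, Blend 1 73/215 = 34.0% → Blend 3
Neither sweeps: Blend 3 wins 1 of 2 groups, Blend 1 wins 1. Blend 3 wins overall but not every group — no Simpson reversal.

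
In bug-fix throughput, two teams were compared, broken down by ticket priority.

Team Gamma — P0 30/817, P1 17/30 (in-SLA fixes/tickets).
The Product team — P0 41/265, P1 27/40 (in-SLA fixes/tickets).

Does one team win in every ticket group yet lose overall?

No

P0: Team Gamma 30/817 = 3.7%, the Product team 41/265 = 15.5% → the Product team
P1: Team Gamma 17/30 = 56.7%, the Product team 27/40 = 67.5% → the Product team
Overall: Team Gamma 47/847 = 5.5%, the Product team 68/305 = 22.3% → the Product team
The Product team wins overall and in every ticket group — no reversal.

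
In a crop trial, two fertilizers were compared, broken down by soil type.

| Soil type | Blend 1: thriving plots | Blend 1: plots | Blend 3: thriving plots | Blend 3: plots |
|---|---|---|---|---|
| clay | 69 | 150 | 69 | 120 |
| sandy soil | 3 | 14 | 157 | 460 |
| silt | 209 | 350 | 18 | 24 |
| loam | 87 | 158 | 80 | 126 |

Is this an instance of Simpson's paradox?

Yes

Clay: Blend 1 69/150 = 46.0%, Blend 3 69/120 = 57.5% → Blend 3
Sandy soil: Blend 1 3/14 = 21.4%, Blend 3 157/460 = 34.1% → Blend 3
Silt: Blend 1 209/350 = 59.7%, Blend 3 18/24 = 75.0% → Blend 3
Loam: Blend 1 87/158 = 55.1%, Blend 3 80/126 = 63.5% → Blend 3
Overall: Blend 1 368/672 = 54.8%, Blend 3 324/730 = 44.4% → Blend 1
Blend 3 wins each soil group but Blend 1 wins overall — the comparison reverses. Blend 3's plots skew toward sandy soil, which has a lower base rate.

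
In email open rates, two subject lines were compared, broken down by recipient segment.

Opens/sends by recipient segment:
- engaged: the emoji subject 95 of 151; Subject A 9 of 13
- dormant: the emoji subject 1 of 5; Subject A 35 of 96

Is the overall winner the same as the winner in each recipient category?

Engaged: the emoji subject 95/151 = 62.9%, Subject A 9/13 = 69.2% → Subject A
Dormant: the emoji subject 1/5 = 20.0%, Subject A 35/96 = 36.5% → Subject A
Overall: the emoji subject 96/156 = 61.5%, Subject A 44/109 = 40.4% → the emoji subject
Subject A wins each recipient group but the emoji subject wins overall — the comparison reverses. Subject A's sends skew toward dormant, which has a lower base rate.

No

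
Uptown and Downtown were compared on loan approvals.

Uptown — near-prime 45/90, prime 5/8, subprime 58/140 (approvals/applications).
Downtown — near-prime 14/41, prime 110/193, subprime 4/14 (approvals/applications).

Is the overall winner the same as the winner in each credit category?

No

Near-prime: Uptown 45/90 = 50.0%, Downtown 14/41 = 34.1% → Uptown
Prime: Uptown 5/8 = 62.5%, Downtown 110/193 = 57.0% → Uptown
Subprime: Uptown 58/140 = 41.4%, Downtown 4/14 = 28.6% → Uptown
Overall: Uptown 108/238 = 45.4%, Downtown 128/248 = 51.6% → Downtown
Uptown wins each credit group but Downtown wins overall — the comparison reverses. Uptown's applications skew toward subprime, which has a lower base rate.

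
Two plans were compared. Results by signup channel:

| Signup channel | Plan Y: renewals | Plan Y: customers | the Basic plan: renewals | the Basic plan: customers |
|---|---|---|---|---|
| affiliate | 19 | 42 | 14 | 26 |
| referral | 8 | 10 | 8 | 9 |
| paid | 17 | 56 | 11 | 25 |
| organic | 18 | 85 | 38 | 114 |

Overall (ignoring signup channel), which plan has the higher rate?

the Basic plan

Affiliate: Plan Y 19/42 = 45.2%, the Basic plan 14/26 = 53.8% → the Basic plan
Referral: Plan Y 8/10 = 80.0%, the Basic plan 8/9 = 88.9% → the Basic plan
Paid: Plan Y 17/56 = 30.4%, the Basic plan 11/25 = 44.0% → the Basic plan
Organic: Plan Y 18/85 = 21.2%, the Basic plan 38/114 = 33.3% → the Basic plan
Overall: Plan Y 62/193 = 32.1%, the Basic plan 71/174 = 40.8% → the Basic plan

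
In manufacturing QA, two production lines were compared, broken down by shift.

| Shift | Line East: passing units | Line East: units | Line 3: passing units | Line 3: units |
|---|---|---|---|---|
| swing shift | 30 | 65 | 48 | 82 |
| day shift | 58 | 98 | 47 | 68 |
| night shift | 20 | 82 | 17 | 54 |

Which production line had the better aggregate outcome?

Swing shift: Line East 30/65 = 46.2%, Line 3 48/82 = 58.5% → Line 3
Day shift: Line East 58/98 = 59.2%, Line 3 47/68 = 69.1% → Line 3
Night shift: Line East 20/82 = 24.4%, Line 3 17/54 = 31.5% → Line 3
Overall: Line East 108/245 = 44.1%, Line 3 112/204 = 54.9% → Line 3

Line 3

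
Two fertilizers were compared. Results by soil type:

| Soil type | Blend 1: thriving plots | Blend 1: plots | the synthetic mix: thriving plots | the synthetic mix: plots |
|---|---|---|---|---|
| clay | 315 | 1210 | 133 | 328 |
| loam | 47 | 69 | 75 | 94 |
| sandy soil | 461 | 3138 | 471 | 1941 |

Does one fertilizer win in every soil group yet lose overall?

Clay: Blend 1 315/1210 = 26.0%, the synthetic mix 133/328 = 40.5% → the synthetic mix
Loam: Blend 1 47/69 = 68.1%, the synthetic mix 75/94 = 79.8% → the synthetic mix
Sandy soil: Blend 1 461/3138 = 14.7%, the synthetic mix 471/1941 = 24.3% → the synthetic mix
Overall: Blend 1 823/4417 = 18.6%, the synthetic mix 679/2363 = 28.7% → the synthetic mix
The synthetic mix wins overall and in every soil group — no reversal.

No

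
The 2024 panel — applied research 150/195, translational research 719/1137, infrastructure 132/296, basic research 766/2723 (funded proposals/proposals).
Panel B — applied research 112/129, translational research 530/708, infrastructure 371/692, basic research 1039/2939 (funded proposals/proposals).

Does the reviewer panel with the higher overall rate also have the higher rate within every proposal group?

Applied research: the 2024 panel 150/195 = 76.9%, Panel B 112/129 = 86.8% → Panel B
Translational research: the 2024 panel 719/1137 = 63.2%, Panel B 530/708 = 74.9% → Panel B
Infrastructure: the 2024 panel 132/296 = 44.6%, Panel B 371/692 = 53.6% → Panel B
Basic research: the 2024 panel 766/2723 = 28.1%, Panel B 1039/2939 = 35.4% → Panel B
Overall: the 2024 panel 1767/4351 = 40.6%, Panel B 2052/4468 = 45.9% → Panel B
Panel B wins overall and in every proposal group — no reversal.

Yes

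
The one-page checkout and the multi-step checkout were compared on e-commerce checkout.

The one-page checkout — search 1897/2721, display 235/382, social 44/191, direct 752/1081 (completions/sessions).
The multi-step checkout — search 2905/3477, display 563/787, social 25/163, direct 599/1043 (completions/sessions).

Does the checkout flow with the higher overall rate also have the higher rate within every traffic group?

No

Search: the one-page checkout 1897/2721 = 69.7%, the multi-step checkout 2905/3477 = 83.5% → the multi-step checkout
Display: the one-page checkout 235/382 = 61.5%, the multi-step checkout 563/787 = 71.5% → the multi-step checkout
Social: the one-page checkout 44/191 = 23.0%, the multi-step checkout 25/163 = 15.3% → the one-page checkout
Direct: the one-page checkout 752/1081 = 69.6%, the multi-step checkout 599/1043 = 57.4% → the one-page checkout
Overall: the one-page checkout 2928/4375 = 66.9%, the multi-step checkout 4092/5470 = 74.8% → the multi-step checkout
Neither sweeps: the one-page checkout wins 2 of 4 groups, the multi-step checkout wins 2. The multi-step checkout wins overall but not every group — no Simpson reversal.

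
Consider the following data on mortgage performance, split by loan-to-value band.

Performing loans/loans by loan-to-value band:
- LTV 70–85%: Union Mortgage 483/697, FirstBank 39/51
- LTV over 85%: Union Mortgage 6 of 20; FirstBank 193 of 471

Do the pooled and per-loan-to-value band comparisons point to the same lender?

LTV 70–85%: Union Mortgage 483/697 = 69.3%, FirstBank 39/51 = 76.5% → FirstBank
LTV over 85%: Union Mortgage 6/20 = 30.0%, FirstBank 193/471 = 41.0% → FirstBank
Overall: Union Mortgage 489/717 = 68.2%, FirstBank 232/522 = 44.4% → Union Mortgage
FirstBank wins each loan-to-value group but Union Mortgage wins overall — the comparison reverses. FirstBank's loans skew toward LTV over 85%, which has a lower base rate.

No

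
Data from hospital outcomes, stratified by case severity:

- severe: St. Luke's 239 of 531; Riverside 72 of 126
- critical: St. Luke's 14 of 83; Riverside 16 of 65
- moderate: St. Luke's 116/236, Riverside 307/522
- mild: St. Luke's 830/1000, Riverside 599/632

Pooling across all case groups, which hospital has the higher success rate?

Severe: St. Luke's 239/531 = 45.0%, Riverside 72/126 = 57.1% → Riverside
Critical: St. Luke's 14/83 = 16.9%, Riverside 16/65 = 24.6% → Riverside
Moderate: St. Luke's 116/236 = 49.2%, Riverside 307/522 = 58.8% → Riverside
Mild: St. Luke's 830/1000 = 83.0%, Riverside 599/632 = 94.8% → Riverside
Overall: St. Luke's 1199/1850 = 64.8%, Riverside 994/1345 = 73.9% → Riverside

Riverside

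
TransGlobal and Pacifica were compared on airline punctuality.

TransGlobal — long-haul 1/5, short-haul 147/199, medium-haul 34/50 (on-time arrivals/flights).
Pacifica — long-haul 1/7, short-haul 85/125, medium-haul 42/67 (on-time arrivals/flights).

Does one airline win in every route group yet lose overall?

No

Long-haul: TransGlobal 1/5 = 20.0%, Pacifica 1/7 = 14.3% → TransGlobal
Short-haul: TransGlobal 147/199 = 73.9%, Pacifica 85/125 = 68.0% → TransGlobal
Medium-haul: TransGlobal 34/50 = 68.0%, Pacifica 42/67 = 62.7% → TransGlobal
Overall: TransGlobal 182/254 = 71.7%, Pacifica 128/199 = 64.3% → TransGlobal
TransGlobal wins overall and in every route group — no reversal.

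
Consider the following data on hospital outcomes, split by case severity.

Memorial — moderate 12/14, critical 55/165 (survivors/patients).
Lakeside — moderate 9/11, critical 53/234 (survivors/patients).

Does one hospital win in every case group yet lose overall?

Moderate: Memorial 12/14 = 85.7%, Lakeside 9/11 = 81.8% → Memorial
Critical: Memorial 55/165 = 33.3%, Lakeside 53/234 = 22.6% → Memorial
Overall: Memorial 67/179 = 37.4%, Lakeside 62/245 = 25.3% → Memorial
Memorial wins overall and in every case group — no reversal.

No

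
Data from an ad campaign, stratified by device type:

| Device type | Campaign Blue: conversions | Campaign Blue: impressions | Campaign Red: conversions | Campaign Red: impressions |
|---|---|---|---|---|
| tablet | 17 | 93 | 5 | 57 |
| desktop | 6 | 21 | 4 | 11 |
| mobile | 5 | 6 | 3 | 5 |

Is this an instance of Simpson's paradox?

No

Tablet: Campaign Blue 17/93 = 18.3%, Campaign Red 5/57 = 8.8% → Campaign Blue
Desktop: Campaign Blue 6/21 = 28.6%, Campaign Red 4/11 = 36.4% → Campaign Red
Mobile: Campaign Blue 5/6 = 83.3%, Campaign Red 3/5 = 60.0% → Campaign Blue
Overall: Campaign Blue 28/120 = 23.3%, Campaign Red 12/73 = 16.4% → Campaign Blue
Neither sweeps: Campaign Blue wins 2 of 3 groups, Campaign Red wins 1. Campaign Blue wins overall but not every group — no Simpson reversal.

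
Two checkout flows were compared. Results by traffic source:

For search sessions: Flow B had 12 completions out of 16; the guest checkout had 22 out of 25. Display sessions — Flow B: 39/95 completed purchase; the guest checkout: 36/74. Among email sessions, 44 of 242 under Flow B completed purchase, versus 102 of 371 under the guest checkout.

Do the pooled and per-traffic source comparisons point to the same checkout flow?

Search: Flow B 12/16 = 75.0%, the guest checkout 22/25 = 88.0% → the guest checkout
Display: Flow B 39/95 = 41.1%, the guest checkout 36/74 = 48.6% → the guest checkout
Email: Flow B 44/242 = 18.2%, the guest checkout 102/371 = 27.5% → the guest checkout
Overall: Flow B 95/353 = 26.9%, the guest checkout 160/470 = 34.0% → the guest checkout
The guest checkout wins overall and in every traffic group — no reversal.

Yes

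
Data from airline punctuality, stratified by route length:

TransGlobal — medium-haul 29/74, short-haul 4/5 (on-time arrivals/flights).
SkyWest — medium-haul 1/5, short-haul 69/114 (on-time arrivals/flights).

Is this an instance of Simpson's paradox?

Yes

Medium-haul: TransGlobal 29/74 = 39.2%, SkyWest 1/5 = 20.0% → TransGlobal
Short-haul: TransGlobal 4/5 = 80.0%, SkyWest 69/114 = 60.5% → TransGlobal
Overall: TransGlobal 33/79 = 41.8%, SkyWest 70/119 = 58.8% → SkyWest
TransGlobal wins each route group but SkyWest wins overall — the comparison reverses. TransGlobal's flights skew toward medium-haul, which has a lower base rate.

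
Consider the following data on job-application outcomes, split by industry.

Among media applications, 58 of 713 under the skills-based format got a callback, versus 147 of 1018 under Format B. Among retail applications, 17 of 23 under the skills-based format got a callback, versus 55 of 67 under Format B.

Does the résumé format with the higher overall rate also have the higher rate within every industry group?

Media: the skills-based format 58/713 = 8.1%, Format B 147/1018 = 14.4% → Format B
Retail: the skills-based format 17/23 = 73.9%, Format B 55/67 = 82.1% → Format B
Overall: the skills-based format 75/736 = 10.2%, Format B 202/1085 = 18.6% → Format B
Format B wins overall and in every industry group — no reversal.

Yes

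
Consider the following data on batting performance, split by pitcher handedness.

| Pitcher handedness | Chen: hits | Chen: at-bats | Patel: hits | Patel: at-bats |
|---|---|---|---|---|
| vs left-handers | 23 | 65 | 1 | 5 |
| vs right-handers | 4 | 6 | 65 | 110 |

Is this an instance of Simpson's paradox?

Vs left-handers: Chen 23/65 = 35.4%, Patel 1/5 = 20.0% → Chen
Vs right-handers: Chen 4/6 = 66.7%, Patel 65/110 = 59.1% → Chen
Overall: Chen 27/71 = 38.0%, Patel 66/115 = 57.4% → Patel
Chen wins each pitcher group but Patel wins overall — the comparison reverses. Chen's at-bats skew toward vs left-handers, which has a lower base rate.

Yes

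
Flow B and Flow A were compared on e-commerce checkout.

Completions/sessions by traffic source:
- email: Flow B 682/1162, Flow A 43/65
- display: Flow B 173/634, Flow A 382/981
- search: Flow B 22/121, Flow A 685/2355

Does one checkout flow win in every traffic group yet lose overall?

Yes

Email: Flow B 682/1162 = 58.7%, Flow A 43/65 = 66.2% → Flow A
Display: Flow B 173/634 = 27.3%, Flow A 382/981 = 38.9% → Flow A
Search: Flow B 22/121 = 18.2%, Flow A 685/2355 = 29.1% → Flow A
Overall: Flow B 877/1917 = 45.7%, Flow A 1110/3401 = 32.6% → Flow B
Flow A wins each traffic group but Flow B wins overall — the comparison reverses. Flow A's sessions skew toward search, which has a lower base rate.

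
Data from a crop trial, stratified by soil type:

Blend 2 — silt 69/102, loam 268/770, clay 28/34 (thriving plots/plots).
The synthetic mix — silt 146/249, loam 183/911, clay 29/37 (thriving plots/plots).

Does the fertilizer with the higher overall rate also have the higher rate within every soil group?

Yes

Silt: Blend 2 69/102 = 67.6%, the synthetic mix 146/249 = 58.6% → Blend 2
Loam: Blend 2 268/770 = 34.8%, the synthetic mix 183/911 = 20.1% → Blend 2
Clay: Blend 2 28/34 = 82.4%, the synthetic mix 29/37 = 78.4% → Blend 2
Overall: Blend 2 365/906 = 40.3%, the synthetic mix 358/1197 = 29.9% → Blend 2
Blend 2 wins overall and in every soil group — no reversal.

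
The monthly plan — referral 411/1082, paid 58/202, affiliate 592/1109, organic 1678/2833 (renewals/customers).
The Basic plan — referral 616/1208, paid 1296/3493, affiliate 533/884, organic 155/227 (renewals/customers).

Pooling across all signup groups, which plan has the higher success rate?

the monthly plan

Referral: the monthly plan 411/1082 = 38.0%, the Basic plan 616/1208 = 51.0% → the Basic plan
Paid: the monthly plan 58/202 = 28.7%, the Basic plan 1296/3493 = 37.1% → the Basic plan
Affiliate: the monthly plan 592/1109 = 53.4%, the Basic plan 533/884 = 60.3% → the Basic plan
Organic: the monthly plan 1678/2833 = 59.2%, the Basic plan 155/227 = 68.3% → the Basic plan
Overall: the monthly plan 2739/5226 = 52.4%, the Basic plan 2600/5812 = 44.7% → the monthly plan
(The Basic plan wins every signup group but the monthly plan wins overall — the Basic plan's customers skew toward the low-rate paid group.)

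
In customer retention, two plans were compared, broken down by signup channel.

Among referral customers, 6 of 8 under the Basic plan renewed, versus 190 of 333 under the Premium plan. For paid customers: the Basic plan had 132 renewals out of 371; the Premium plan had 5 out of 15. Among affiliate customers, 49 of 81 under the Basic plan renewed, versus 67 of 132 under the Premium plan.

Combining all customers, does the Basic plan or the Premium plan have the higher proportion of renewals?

Referral: the Basic plan 6/8 = 75.0%, the Premium plan 190/333 = 57.1% → the Basic plan
Paid: the Basic plan 132/371 = 35.6%, the Premium plan 5/15 = 33.3% → the Basic plan
Affiliate: the Basic plan 49/81 = 60.5%, the Premium plan 67/132 = 50.8% → the Basic plan
Overall: the Basic plan 187/460 = 40.7%, the Premium plan 262/480 = 54.6% → the Premium plan
(The Basic plan wins every signup group but the Premium plan wins overall — the Basic plan's customers skew toward the low-rate paid group.)

the Premium plan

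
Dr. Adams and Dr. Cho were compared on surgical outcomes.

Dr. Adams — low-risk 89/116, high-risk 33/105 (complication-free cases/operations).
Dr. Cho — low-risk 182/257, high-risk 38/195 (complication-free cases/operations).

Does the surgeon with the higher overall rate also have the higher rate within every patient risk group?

Yes

Low-risk: Dr. Adams 89/116 = 76.7%, Dr. Cho 182/257 = 70.8% → Dr. Adams
High-risk: Dr. Adams 33/105 = 31.4%, Dr. Cho 38/195 = 19.5% → Dr. Adams
Overall: Dr. Adams 122/221 = 55.2%, Dr. Cho 220/452 = 48.7% → Dr. Adams
Dr. Adams wins overall and in every patient risk group — no reversal.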